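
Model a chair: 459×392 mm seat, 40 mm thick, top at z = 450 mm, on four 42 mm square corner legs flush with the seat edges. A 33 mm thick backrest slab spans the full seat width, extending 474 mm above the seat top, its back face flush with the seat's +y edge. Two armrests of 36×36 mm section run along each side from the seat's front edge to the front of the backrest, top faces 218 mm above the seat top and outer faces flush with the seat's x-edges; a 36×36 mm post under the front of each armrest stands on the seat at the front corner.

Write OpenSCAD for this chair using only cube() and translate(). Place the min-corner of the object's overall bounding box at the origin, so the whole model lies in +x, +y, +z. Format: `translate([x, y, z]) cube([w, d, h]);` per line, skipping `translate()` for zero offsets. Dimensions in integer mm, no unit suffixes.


translate([0, 0, 410]) cube([459, 392, 40]);
cube([42, 42, 410]);
translate([417, 0, 0]) cube([42, 42, 410]);
translate([0, 350, 0]) cube([42, 42, 410]);
translate([417, 350, 0]) cube([42, 42, 410]);
translate([0, 359, 450]) cube([459, 33, 474]);
translate([0, 0, 632]) cube([36, 359, 36]);
translate([423, 0, 632]) cube([36, 359, 36]);
translate([0, 0, 450]) cube([36, 36, 182]);
translate([423, 0, 450]) cube([36, 36, 182]);


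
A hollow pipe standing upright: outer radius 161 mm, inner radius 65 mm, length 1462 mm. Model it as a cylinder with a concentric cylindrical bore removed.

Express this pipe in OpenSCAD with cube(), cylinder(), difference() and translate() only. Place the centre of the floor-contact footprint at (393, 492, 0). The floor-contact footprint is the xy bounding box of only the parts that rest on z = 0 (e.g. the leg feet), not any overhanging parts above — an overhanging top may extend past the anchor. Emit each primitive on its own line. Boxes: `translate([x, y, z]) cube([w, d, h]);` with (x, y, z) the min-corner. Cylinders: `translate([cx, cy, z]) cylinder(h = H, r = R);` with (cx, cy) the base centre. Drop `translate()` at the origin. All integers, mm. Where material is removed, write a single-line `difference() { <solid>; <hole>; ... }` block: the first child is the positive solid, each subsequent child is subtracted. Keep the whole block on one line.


difference() { translate([393, 492, 0]) cylinder(h = 1462, r = 161); translate([393, 492, 0]) cylinder(h = 1462, r = 65); }


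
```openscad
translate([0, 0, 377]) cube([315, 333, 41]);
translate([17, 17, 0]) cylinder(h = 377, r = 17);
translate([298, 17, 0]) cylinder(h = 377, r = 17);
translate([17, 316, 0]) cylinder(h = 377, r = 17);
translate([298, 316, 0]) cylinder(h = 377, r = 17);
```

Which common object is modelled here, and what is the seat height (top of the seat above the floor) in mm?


A stool. The seat height is 418 mm.

A 315×333×41 slab at z = 377 on four corner cylinders — a stool. The seat top is 377 + 41 = 418 mm.


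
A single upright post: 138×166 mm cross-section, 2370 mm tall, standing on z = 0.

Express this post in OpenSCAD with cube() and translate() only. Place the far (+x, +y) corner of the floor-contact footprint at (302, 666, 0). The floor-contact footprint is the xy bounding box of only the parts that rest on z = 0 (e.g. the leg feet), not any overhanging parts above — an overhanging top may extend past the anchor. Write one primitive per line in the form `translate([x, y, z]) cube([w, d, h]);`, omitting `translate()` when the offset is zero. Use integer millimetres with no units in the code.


translate([164, 500, 0]) cube([138, 166, 2370]);


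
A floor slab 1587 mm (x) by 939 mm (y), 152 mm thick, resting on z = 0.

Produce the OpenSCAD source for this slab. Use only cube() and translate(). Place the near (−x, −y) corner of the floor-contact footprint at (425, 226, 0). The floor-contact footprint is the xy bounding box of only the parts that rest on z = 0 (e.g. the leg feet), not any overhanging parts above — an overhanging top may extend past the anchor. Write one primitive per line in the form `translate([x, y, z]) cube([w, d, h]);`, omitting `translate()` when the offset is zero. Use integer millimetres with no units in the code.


translate([425, 226, 0]) cube([1587, 939, 152]);


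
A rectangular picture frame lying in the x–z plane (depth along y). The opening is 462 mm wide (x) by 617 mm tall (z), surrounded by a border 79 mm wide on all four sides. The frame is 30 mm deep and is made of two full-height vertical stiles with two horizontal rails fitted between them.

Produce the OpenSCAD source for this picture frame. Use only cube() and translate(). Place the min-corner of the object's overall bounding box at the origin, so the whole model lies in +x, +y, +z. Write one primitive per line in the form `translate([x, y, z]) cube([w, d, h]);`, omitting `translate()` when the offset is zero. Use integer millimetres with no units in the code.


cube([79, 30, 775]);
translate([541, 0, 0]) cube([79, 30, 775]);
translate([79, 0, 0]) cube([462, 30, 79]);
translate([79, 0, 696]) cube([462, 30, 79]);


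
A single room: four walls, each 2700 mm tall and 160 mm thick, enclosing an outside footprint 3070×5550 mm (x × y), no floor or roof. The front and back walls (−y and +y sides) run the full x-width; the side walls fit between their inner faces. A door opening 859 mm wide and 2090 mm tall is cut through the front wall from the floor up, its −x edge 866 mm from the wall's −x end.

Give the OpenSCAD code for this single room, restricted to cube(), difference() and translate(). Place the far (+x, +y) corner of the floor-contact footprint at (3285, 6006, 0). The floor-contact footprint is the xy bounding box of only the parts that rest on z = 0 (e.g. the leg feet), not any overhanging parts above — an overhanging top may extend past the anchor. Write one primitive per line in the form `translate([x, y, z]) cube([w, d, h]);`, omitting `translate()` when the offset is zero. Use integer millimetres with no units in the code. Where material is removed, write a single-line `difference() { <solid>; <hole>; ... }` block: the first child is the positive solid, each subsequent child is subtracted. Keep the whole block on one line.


difference() { translate([215, 456, 0]) cube([3070, 160, 2700]); translate([1081, 456, 0]) cube([859, 160, 2090]); }
translate([215, 5846, 0]) cube([3070, 160, 2700]);
translate([215, 616, 0]) cube([160, 5230, 2700]);
translate([3125, 616, 0]) cube([160, 5230, 2700]);


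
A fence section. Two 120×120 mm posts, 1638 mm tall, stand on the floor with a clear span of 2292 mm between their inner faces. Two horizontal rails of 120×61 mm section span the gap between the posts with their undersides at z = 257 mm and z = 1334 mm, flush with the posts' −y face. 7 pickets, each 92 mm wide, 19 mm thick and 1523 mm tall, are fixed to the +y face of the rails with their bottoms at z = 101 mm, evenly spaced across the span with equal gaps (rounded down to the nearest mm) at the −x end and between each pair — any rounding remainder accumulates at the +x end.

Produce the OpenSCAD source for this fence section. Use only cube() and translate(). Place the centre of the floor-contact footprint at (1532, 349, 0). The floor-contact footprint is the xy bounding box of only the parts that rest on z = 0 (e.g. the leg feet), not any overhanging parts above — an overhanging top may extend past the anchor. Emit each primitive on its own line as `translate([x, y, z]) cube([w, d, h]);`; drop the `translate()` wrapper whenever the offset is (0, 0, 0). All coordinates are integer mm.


translate([266, 289, 0]) cube([120, 120, 1638]);
translate([2678, 289, 0]) cube([120, 120, 1638]);
translate([386, 289, 257]) cube([2292, 120, 61]);
translate([386, 289, 1334]) cube([2292, 120, 61]);
translate([592, 409, 101]) cube([92, 19, 1523]);
translate([890, 409, 101]) cube([92, 19, 1523]);
translate([1188, 409, 101]) cube([92, 19, 1523]);
translate([1486, 409, 101]) cube([92, 19, 1523]);
translate([1784, 409, 101]) cube([92, 19, 1523]);
translate([2082, 409, 101]) cube([92, 19, 1523]);
translate([2380, 409, 101]) cube([92, 19, 1523]);


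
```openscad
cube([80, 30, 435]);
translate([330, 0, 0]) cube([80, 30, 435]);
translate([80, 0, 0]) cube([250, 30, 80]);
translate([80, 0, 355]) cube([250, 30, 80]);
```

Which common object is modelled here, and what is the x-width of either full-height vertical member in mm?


A picture frame. The border width is 80 mm.

Four thin pieces enclosing a rectangular opening — a picture frame. The two full-height stiles are 435 mm tall; the top rail sits at z = 355 and is 80 mm tall, so the border above the opening is 435 − 355 = 80 mm, matching the stile x-width.


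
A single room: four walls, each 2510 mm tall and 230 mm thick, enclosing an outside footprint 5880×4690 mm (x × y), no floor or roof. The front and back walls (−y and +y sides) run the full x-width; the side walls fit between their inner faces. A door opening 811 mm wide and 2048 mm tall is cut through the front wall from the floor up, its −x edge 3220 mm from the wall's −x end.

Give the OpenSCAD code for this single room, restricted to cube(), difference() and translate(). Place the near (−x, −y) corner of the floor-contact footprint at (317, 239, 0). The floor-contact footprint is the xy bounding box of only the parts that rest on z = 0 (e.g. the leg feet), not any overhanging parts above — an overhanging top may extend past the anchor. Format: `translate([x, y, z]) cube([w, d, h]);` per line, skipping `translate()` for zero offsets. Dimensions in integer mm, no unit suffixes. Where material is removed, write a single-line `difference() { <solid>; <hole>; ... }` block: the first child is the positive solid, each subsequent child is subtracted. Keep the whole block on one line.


difference() { translate([317, 239, 0]) cube([5880, 230, 2510]); translate([3537, 239, 0]) cube([811, 230, 2048]); }
translate([317, 4699, 0]) cube([5880, 230, 2510]);
translate([317, 469, 0]) cube([230, 4230, 2510]);
translate([5967, 469, 0]) cube([230, 4230, 2510]);


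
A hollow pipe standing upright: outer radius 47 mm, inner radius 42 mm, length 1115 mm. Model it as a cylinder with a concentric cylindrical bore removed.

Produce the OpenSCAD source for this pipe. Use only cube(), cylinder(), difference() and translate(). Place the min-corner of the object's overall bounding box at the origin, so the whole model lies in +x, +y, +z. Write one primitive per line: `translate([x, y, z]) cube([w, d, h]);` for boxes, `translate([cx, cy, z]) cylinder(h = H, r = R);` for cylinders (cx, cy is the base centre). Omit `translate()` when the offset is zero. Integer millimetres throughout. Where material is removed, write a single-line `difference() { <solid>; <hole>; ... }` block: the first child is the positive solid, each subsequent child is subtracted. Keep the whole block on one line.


difference() { translate([47, 47, 0]) cylinder(h = 1115, r = 47); translate([47, 47, 0]) cylinder(h = 1115, r = 42); }


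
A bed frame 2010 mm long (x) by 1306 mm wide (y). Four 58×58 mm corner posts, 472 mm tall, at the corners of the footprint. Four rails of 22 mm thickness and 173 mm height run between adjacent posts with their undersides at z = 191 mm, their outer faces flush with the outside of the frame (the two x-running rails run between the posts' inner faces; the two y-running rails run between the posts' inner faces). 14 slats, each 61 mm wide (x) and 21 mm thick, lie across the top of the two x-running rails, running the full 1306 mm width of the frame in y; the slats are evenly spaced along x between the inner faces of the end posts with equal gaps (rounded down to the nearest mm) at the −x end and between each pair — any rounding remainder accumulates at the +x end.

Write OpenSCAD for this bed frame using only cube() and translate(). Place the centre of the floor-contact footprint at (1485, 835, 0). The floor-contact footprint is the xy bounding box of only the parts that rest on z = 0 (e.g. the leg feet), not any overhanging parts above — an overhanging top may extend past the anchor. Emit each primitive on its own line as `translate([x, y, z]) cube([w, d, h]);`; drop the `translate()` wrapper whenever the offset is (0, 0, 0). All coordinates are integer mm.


translate([480, 182, 0]) cube([58, 58, 472]);
translate([480, 1430, 0]) cube([58, 58, 472]);
translate([2432, 182, 0]) cube([58, 58, 472]);
translate([2432, 1430, 0]) cube([58, 58, 472]);
translate([538, 182, 191]) cube([1894, 22, 173]);
translate([538, 1466, 191]) cube([1894, 22, 173]);
translate([480, 240, 191]) cube([22, 1190, 173]);
translate([2468, 240, 191]) cube([22, 1190, 173]);
translate([607, 182, 364]) cube([61, 1306, 21]);
translate([737, 182, 364]) cube([61, 1306, 21]);
translate([867, 182, 364]) cube([61, 1306, 21]);
translate([997, 182, 364]) cube([61, 1306, 21]);
translate([1127, 182, 364]) cube([61, 1306, 21]);
translate([1257, 182, 364]) cube([61, 1306, 21]);
translate([1387, 182, 364]) cube([61, 1306, 21]);
translate([1517, 182, 364]) cube([61, 1306, 21]);
translate([1647, 182, 364]) cube([61, 1306, 21]);
translate([1777, 182, 364]) cube([61, 1306, 21]);
translate([1907, 182, 364]) cube([61, 1306, 21]);
translate([2037, 182, 364]) cube([61, 1306, 21]);
translate([2167, 182, 364]) cube([61, 1306, 21]);
translate([2297, 182, 364]) cube([61, 1306, 21]);


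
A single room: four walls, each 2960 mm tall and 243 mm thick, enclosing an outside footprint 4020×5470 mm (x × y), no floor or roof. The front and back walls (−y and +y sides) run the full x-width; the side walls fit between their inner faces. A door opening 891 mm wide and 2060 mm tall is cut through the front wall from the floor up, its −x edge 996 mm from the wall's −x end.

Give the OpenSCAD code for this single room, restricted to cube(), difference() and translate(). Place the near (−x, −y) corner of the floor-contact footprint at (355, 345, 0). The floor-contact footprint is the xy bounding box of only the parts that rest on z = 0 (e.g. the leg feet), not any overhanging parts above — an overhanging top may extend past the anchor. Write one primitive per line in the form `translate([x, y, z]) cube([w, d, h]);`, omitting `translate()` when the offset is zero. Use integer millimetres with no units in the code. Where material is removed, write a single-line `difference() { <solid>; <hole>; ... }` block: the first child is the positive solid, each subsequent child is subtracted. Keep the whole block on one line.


difference() { translate([355, 345, 0]) cube([4020, 243, 2960]); translate([1351, 345, 0]) cube([891, 243, 2060]); }
translate([355, 5572, 0]) cube([4020, 243, 2960]);
translate([355, 588, 0]) cube([243, 4984, 2960]);
translate([4132, 588, 0]) cube([243, 4984, 2960]);


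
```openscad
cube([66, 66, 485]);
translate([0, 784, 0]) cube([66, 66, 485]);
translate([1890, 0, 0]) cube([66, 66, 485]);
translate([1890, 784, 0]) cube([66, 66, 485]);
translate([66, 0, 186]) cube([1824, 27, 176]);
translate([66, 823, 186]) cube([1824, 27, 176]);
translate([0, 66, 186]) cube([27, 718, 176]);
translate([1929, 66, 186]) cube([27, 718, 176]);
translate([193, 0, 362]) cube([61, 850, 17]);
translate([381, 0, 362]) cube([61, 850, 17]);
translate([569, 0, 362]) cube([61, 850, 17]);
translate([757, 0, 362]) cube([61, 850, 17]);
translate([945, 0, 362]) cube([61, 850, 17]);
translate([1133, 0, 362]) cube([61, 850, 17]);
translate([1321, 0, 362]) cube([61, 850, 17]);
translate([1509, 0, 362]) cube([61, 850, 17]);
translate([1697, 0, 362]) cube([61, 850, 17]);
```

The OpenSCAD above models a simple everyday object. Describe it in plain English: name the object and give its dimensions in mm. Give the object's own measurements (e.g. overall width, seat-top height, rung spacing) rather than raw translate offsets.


A bed frame 1956 mm long (x) by 850 mm wide (y). Four 66×66 mm corner posts, 485 mm tall, at the corners of the footprint. Four rails of 27 mm thickness and 176 mm height run between adjacent posts with their undersides at z = 186 mm, their outer faces flush with the outside of the frame (the two x-running rails run between the posts' inner faces; the two y-running rails run between the posts' inner faces). 9 slats, each 61 mm wide (x) and 17 mm thick, lie across the top of the two x-running rails, running the full 850 mm width of the frame in y; along x they sit between the end posts with a 127 mm gap after the −x posts and between neighbouring slats, leaving 132 mm before the +x posts.


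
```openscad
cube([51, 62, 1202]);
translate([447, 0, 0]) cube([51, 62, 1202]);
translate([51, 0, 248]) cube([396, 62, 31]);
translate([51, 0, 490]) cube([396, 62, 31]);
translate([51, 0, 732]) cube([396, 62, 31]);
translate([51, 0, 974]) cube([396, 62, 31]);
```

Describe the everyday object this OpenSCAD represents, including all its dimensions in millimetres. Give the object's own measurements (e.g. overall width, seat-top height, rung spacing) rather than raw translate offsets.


A straight ladder. Two 51×62 mm vertical rails, 1202 mm tall, stand 498 mm apart (outside-to-outside) with their front faces coplanar on the −y side. 4 rungs, each 62 mm deep and 31 mm tall, span between the inner faces of the rails, front faces flush with the rails. The lowest rung's underside is at z = 248 mm and rungs are spaced 242 mm apart (underside to underside).


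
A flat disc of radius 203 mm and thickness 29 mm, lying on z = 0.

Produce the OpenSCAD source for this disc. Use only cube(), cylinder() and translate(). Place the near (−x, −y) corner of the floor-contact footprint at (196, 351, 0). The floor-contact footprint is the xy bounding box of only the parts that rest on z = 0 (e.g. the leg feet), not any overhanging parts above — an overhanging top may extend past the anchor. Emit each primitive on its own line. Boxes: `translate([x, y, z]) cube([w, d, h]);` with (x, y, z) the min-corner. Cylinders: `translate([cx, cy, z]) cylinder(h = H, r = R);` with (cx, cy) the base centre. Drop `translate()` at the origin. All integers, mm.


translate([399, 554, 0]) cylinder(h = 29, r = 203);


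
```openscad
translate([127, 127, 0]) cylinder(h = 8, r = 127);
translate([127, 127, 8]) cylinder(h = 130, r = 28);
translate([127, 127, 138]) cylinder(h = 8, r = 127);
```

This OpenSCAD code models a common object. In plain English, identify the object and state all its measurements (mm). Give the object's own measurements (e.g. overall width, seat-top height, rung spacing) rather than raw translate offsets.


A spool: two coaxial disc flanges of radius 127 mm and thickness 8 mm, joined by a core cylinder of radius 28 mm and height 130 mm. The lower flange rests on z = 0 and the three cylinders share a vertical axis.


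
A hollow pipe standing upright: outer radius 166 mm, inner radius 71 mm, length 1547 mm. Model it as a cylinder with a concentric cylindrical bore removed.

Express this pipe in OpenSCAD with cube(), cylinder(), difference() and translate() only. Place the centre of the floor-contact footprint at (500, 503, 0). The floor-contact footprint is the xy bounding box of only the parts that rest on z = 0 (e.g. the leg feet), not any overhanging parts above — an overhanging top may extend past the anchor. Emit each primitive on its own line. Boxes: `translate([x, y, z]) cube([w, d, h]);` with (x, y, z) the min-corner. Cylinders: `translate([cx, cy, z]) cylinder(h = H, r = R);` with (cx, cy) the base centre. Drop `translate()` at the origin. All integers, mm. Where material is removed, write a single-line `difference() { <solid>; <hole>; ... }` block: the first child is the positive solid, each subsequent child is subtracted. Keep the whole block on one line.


difference() { translate([500, 503, 0]) cylinder(h = 1547, r = 166); translate([500, 503, 0]) cylinder(h = 1547, r = 71); }


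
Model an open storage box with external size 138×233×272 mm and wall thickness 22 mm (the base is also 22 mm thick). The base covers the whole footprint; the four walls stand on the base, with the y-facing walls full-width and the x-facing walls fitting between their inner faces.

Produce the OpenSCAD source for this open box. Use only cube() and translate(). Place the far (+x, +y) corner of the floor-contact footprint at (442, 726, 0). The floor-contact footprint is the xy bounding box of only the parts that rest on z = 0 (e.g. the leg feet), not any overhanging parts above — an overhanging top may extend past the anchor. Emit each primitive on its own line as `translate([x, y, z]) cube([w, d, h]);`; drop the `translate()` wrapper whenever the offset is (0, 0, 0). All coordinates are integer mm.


translate([304, 493, 0]) cube([138, 233, 22]);
translate([304, 493, 22]) cube([138, 22, 250]);
translate([304, 704, 22]) cube([138, 22, 250]);
translate([304, 515, 22]) cube([22, 189, 250]);
translate([420, 515, 22]) cube([22, 189, 250]);


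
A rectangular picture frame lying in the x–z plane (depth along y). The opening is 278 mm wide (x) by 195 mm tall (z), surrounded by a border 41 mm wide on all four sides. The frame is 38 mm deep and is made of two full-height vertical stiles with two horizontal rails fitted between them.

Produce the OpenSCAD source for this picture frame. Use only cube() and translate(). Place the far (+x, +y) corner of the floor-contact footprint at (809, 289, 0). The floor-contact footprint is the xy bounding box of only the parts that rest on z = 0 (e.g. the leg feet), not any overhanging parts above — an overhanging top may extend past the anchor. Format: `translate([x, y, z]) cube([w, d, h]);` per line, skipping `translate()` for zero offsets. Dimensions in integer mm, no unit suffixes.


translate([449, 251, 0]) cube([41, 38, 277]);
translate([768, 251, 0]) cube([41, 38, 277]);
translate([490, 251, 0]) cube([278, 38, 41]);
translate([490, 251, 236]) cube([278, 38, 41]);


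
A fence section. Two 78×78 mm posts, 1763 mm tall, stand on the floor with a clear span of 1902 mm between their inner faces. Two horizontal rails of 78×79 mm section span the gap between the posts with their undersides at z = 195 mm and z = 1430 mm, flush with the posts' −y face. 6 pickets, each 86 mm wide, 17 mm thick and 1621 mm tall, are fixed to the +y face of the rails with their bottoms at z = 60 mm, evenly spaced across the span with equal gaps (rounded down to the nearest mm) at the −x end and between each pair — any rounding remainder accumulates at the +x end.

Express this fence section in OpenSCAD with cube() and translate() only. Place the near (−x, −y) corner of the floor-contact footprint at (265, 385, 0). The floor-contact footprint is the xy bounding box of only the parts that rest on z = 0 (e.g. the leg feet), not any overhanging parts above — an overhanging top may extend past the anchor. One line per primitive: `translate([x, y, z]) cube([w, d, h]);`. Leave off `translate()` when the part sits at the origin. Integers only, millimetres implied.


translate([265, 385, 0]) cube([78, 78, 1763]);
translate([2245, 385, 0]) cube([78, 78, 1763]);
translate([343, 385, 195]) cube([1902, 78, 79]);
translate([343, 385, 1430]) cube([1902, 78, 79]);
translate([541, 463, 60]) cube([86, 17, 1621]);
translate([825, 463, 60]) cube([86, 17, 1621]);
translate([1109, 463, 60]) cube([86, 17, 1621]);
translate([1393, 463, 60]) cube([86, 17, 1621]);
translate([1677, 463, 60]) cube([86, 17, 1621]);
translate([1961, 463, 60]) cube([86, 17, 1621]);


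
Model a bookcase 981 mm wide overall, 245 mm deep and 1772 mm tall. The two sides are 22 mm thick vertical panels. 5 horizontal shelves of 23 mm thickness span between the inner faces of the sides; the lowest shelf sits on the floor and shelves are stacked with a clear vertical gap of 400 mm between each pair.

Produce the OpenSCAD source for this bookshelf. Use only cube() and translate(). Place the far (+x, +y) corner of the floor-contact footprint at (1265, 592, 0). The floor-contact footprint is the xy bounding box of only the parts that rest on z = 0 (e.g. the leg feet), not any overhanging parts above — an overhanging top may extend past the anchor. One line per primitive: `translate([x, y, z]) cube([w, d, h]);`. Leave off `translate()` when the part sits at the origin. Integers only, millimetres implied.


translate([284, 347, 0]) cube([22, 245, 1772]);
translate([1243, 347, 0]) cube([22, 245, 1772]);
translate([306, 347, 0]) cube([937, 245, 23]);
translate([306, 347, 423]) cube([937, 245, 23]);
translate([306, 347, 846]) cube([937, 245, 23]);
translate([306, 347, 1269]) cube([937, 245, 23]);
translate([306, 347, 1692]) cube([937, 245, 23]);


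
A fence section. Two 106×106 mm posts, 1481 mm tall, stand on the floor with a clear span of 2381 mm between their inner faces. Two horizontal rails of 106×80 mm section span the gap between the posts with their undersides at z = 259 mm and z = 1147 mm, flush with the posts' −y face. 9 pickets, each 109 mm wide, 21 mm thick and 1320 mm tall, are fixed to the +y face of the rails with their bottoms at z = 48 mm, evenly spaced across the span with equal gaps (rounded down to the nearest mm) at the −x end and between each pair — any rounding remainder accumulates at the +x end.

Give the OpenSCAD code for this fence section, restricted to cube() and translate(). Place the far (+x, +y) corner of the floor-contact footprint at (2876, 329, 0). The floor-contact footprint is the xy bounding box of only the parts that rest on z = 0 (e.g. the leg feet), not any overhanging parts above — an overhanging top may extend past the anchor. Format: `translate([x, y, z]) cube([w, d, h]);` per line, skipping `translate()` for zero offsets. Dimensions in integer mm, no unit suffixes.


translate([283, 223, 0]) cube([106, 106, 1481]);
translate([2770, 223, 0]) cube([106, 106, 1481]);
translate([389, 223, 259]) cube([2381, 106, 80]);
translate([389, 223, 1147]) cube([2381, 106, 80]);
translate([529, 329, 48]) cube([109, 21, 1320]);
translate([778, 329, 48]) cube([109, 21, 1320]);
translate([1027, 329, 48]) cube([109, 21, 1320]);
translate([1276, 329, 48]) cube([109, 21, 1320]);
translate([1525, 329, 48]) cube([109, 21, 1320]);
translate([1774, 329, 48]) cube([109, 21, 1320]);
translate([2023, 329, 48]) cube([109, 21, 1320]);
translate([2272, 329, 48]) cube([109, 21, 1320]);
translate([2521, 329, 48]) cube([109, 21, 1320]);


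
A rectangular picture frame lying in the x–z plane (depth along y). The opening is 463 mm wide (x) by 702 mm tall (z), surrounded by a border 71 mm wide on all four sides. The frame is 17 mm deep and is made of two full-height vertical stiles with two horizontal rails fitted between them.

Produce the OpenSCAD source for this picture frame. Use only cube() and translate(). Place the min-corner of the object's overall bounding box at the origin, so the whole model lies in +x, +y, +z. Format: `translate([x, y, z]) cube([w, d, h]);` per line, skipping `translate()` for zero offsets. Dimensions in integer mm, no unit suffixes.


cube([71, 17, 844]);
translate([534, 0, 0]) cube([71, 17, 844]);
translate([71, 0, 0]) cube([463, 17, 71]);
translate([71, 0, 773]) cube([463, 17, 71]);


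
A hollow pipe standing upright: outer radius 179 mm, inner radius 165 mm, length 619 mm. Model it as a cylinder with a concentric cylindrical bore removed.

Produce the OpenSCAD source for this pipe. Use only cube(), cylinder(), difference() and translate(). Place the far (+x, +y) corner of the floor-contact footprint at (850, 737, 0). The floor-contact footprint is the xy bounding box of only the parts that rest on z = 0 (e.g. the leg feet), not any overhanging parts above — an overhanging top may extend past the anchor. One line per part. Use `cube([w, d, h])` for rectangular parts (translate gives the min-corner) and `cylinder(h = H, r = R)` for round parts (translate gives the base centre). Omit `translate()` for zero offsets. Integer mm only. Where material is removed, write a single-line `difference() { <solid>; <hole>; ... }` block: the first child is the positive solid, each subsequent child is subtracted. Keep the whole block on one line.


difference() { translate([671, 558, 0]) cylinder(h = 619, r = 179); translate([671, 558, 0]) cylinder(h = 619, r = 165); }


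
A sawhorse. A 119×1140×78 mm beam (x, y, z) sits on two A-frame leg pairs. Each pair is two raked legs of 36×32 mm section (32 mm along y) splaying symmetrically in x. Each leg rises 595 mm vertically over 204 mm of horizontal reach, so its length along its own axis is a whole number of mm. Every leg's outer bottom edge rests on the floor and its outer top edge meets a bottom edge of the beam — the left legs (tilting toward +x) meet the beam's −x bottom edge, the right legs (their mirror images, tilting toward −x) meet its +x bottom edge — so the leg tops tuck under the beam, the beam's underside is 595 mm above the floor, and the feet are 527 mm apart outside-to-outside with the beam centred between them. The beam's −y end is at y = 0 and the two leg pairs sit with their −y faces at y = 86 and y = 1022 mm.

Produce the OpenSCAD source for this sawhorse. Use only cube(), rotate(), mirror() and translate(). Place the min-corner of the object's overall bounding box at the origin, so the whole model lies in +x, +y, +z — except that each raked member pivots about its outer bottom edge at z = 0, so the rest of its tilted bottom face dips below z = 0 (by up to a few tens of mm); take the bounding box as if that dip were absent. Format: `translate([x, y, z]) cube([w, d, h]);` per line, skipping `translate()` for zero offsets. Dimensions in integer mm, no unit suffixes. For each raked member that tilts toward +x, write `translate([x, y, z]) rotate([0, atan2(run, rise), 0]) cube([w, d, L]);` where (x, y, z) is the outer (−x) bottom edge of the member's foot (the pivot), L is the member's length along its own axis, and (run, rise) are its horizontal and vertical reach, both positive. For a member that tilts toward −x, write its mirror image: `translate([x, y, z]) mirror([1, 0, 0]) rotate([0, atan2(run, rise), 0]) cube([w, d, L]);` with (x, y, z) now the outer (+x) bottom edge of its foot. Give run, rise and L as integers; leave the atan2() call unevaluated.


translate([204, 0, 595]) cube([119, 1140, 78]);
translate([0, 86, 0]) rotate([0, atan2(204, 595), 0]) cube([36, 32, 629]);
translate([527, 86, 0]) mirror([1, 0, 0]) rotate([0, atan2(204, 595), 0]) cube([36, 32, 629]);
translate([0, 1022, 0]) rotate([0, atan2(204, 595), 0]) cube([36, 32, 629]);
translate([527, 1022, 0]) mirror([1, 0, 0]) rotate([0, atan2(204, 595), 0]) cube([36, 32, 629]);


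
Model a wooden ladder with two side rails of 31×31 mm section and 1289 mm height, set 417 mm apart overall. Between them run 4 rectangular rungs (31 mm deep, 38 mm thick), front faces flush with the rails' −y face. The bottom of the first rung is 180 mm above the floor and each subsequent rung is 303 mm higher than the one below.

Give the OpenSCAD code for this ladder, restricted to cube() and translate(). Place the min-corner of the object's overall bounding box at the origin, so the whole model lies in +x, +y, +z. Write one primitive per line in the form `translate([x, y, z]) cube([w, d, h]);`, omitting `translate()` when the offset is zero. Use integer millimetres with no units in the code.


// rung span = 417 - 2*31 = 355
// rung[k] z = 180 + k*303
cube([31, 31, 1289]);
translate([386, 0, 0]) cube([31, 31, 1289]);
translate([31, 0, 180]) cube([355, 31, 38]);
translate([31, 0, 483]) cube([355, 31, 38]);
translate([31, 0, 786]) cube([355, 31, 38]);
translate([31, 0, 1089]) cube([355, 31, 38]);


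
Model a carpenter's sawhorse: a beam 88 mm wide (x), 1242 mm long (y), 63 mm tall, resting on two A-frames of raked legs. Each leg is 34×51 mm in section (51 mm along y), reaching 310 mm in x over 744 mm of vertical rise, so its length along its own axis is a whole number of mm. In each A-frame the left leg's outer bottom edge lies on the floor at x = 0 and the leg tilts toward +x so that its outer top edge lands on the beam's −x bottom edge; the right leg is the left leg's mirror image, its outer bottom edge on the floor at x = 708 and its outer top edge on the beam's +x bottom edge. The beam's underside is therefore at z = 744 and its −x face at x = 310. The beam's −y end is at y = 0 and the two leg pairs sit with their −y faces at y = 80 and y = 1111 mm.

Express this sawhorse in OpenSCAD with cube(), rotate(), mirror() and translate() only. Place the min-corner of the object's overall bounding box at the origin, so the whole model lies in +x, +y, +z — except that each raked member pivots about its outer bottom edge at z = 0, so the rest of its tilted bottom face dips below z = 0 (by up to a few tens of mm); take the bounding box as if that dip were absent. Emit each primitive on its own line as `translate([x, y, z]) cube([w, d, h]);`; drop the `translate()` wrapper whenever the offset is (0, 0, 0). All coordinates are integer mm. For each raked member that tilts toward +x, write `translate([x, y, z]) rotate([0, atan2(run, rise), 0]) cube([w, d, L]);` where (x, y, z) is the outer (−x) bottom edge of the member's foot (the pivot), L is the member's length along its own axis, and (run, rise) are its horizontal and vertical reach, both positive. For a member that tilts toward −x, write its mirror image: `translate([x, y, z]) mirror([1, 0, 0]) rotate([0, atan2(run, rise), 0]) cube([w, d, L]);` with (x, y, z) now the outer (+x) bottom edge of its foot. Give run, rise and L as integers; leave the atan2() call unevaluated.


// leg length = √(310² + 744²) = 806
// right-leg outer foot x = 2·310 + 88 = 708
// beam min-corner = (310, 0, 744)
translate([310, 0, 744]) cube([88, 1242, 63]);
translate([0, 80, 0]) rotate([0, atan2(310, 744), 0]) cube([34, 51, 806]);
translate([708, 80, 0]) mirror([1, 0, 0]) rotate([0, atan2(310, 744), 0]) cube([34, 51, 806]);
translate([0, 1111, 0]) rotate([0, atan2(310, 744), 0]) cube([34, 51, 806]);
translate([708, 1111, 0]) mirror([1, 0, 0]) rotate([0, atan2(310, 744), 0]) cube([34, 51, 806]);


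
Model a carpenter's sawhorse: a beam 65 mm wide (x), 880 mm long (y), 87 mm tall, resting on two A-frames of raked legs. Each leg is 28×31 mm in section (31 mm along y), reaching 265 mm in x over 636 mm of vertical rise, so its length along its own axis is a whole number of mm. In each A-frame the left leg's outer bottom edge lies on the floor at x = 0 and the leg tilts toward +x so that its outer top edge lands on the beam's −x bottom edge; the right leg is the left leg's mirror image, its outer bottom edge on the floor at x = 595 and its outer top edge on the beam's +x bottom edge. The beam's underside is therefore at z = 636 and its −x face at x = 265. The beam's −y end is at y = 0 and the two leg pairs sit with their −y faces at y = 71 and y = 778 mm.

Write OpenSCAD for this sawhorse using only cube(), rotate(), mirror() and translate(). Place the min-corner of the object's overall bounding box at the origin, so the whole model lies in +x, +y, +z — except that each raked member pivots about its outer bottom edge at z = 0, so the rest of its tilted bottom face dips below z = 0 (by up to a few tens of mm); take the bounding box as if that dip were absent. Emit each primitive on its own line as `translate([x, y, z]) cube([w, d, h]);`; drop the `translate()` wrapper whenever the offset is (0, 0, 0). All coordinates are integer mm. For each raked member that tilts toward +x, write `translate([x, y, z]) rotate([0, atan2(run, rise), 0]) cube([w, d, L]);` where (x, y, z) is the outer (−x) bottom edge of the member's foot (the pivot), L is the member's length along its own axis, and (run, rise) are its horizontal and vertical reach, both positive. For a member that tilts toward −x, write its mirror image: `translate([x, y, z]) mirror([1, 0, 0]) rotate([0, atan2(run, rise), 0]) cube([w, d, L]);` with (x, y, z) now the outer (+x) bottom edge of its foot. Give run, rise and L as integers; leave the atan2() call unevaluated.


translate([265, 0, 636]) cube([65, 880, 87]);
translate([0, 71, 0]) rotate([0, atan2(265, 636), 0]) cube([28, 31, 689]);
translate([595, 71, 0]) mirror([1, 0, 0]) rotate([0, atan2(265, 636), 0]) cube([28, 31, 689]);
translate([0, 778, 0]) rotate([0, atan2(265, 636), 0]) cube([28, 31, 689]);
translate([595, 778, 0]) mirror([1, 0, 0]) rotate([0, atan2(265, 636), 0]) cube([28, 31, 689]);


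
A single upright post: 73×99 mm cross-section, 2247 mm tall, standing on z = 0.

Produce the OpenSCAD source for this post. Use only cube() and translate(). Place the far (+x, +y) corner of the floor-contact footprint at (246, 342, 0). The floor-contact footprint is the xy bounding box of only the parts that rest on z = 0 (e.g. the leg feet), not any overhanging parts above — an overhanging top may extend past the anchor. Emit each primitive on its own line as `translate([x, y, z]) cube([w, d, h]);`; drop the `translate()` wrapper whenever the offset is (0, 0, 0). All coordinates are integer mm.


translate([173, 243, 0]) cube([73, 99, 2247]);


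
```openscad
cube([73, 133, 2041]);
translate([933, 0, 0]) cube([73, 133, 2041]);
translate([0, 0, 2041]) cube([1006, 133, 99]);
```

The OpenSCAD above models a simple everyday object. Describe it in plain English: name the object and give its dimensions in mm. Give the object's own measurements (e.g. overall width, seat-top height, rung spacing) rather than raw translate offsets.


A door frame. The clear opening is 860 mm wide and 2041 mm high. Two 73 mm wide jambs, 133 mm deep, stand either side of the opening from the floor to the top of the opening. A 99 mm thick head sits across the top of both jambs, spanning the full outside width of the frame.


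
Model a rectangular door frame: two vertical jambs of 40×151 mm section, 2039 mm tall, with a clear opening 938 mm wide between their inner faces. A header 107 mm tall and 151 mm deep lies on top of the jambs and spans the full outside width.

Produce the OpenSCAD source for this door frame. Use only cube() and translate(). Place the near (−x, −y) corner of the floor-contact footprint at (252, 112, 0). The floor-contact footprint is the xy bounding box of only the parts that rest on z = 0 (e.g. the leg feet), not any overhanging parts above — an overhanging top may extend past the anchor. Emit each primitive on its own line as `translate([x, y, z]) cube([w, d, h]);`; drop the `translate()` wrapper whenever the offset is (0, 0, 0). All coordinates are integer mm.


translate([252, 112, 0]) cube([40, 151, 2039]);
translate([1230, 112, 0]) cube([40, 151, 2039]);
translate([252, 112, 2039]) cube([1018, 151, 107]);


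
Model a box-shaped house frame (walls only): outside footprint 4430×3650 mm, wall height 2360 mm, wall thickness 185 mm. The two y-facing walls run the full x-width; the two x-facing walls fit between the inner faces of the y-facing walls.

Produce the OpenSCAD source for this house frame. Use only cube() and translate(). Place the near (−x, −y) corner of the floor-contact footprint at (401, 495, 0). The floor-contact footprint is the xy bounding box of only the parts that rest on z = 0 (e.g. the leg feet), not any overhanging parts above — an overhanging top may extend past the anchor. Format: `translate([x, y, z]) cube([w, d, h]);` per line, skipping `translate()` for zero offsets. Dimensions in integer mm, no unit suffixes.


translate([401, 495, 0]) cube([4430, 185, 2360]);
translate([401, 3960, 0]) cube([4430, 185, 2360]);
translate([401, 680, 0]) cube([185, 3280, 2360]);
translate([4646, 680, 0]) cube([185, 3280, 2360]);


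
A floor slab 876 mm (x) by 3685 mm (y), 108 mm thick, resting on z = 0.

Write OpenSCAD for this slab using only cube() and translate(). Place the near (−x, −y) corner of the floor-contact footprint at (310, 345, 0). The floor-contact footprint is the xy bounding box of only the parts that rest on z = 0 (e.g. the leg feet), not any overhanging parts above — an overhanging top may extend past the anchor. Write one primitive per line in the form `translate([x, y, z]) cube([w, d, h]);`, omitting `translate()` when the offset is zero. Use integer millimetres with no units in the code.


translate([310, 345, 0]) cube([876, 3685, 108]);
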